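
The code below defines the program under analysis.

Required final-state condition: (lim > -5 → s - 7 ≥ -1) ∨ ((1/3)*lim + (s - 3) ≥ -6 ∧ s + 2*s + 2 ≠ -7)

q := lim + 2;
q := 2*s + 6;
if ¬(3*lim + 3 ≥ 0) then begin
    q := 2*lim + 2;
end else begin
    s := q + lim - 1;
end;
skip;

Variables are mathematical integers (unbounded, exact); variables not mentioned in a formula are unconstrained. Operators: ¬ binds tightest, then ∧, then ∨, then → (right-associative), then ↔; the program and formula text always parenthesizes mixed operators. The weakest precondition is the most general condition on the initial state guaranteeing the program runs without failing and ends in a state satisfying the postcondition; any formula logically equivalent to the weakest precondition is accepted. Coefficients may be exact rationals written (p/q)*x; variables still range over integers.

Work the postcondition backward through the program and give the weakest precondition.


Working backward. After the program, the postcondition (lim > -5 → s - 7 ≥ -1) ∨ ((1/3)*lim + (s - 3) ≥ -6 ∧ s + 2*s + 2 ≠ -7) must hold; in canonical form it is (lim > -5 → s ≥ 6) ∨ ((1/3)*lim + s ≥ -3 ∧ 3*s ≠ -9).
Before skip: (lim > -5 → s ≥ 6) ∨ ((1/3)*lim + s ≥ -3 ∧ 3*s ≠ -9)
Then branch requires (lim > -5 → s ≥ 6) ∨ ((1/3)*lim + s ≥ -3 ∧ 3*s ≠ -9); else branch requires (lim > -5 → lim + q ≥ 7) ∨ ((4/3)*lim + q ≥ -2 ∧ 3*lim + 3*q ≠ -6).
Before the if: ((¬(3*lim ≥ -3)) → ((lim > -5 → s ≥ 6) ∨ ((1/3)*lim + s ≥ -3 ∧ 3*s ≠ -9))) ∧ (3*lim ≥ -3 → ((lim > -5 → lim + q ≥ 7) ∨ ((4/3)*lim + q ≥ -2 ∧ 3*lim + 3*q ≠ -6)))
Before q := 2*s + 6: ((¬(3*lim ≥ -3)) → ((lim > -5 → s ≥ 6) ∨ ((1/3)*lim + s ≥ -3 ∧ 3*s ≠ -9))) ∧ (3*lim ≥ -3 → ((lim > -5 → lim + 2*s ≥ 1) ∨ ((4/3)*lim + 2*s ≥ -8 ∧ 3*lim + 6*s ≠ -24)))
Before q := lim + 2: ((¬(3*lim ≥ -3)) → ((lim > -5 → s ≥ 6) ∨ ((1/3)*lim + s ≥ -3 ∧ 3*s ≠ -9))) ∧ (3*lim ≥ -3 → ((lim > -5 → lim + 2*s ≥ 1) ∨ ((4/3)*lim + 2*s ≥ -8 ∧ 3*lim + 6*s ≠ -24)))
Answer: WP = ((¬(3*lim ≥ -3)) → ((lim > -5 → s ≥ 6) ∨ ((1/3)*lim + s ≥ -3 ∧ 3*s ≠ -9))) ∧ (3*lim ≥ -3 → ((lim > -5 → lim + 2*s ≥ 1) ∨ ((4/3)*lim + 2*s ≥ -8 ∧ 3*lim + 6*s ≠ -24)))


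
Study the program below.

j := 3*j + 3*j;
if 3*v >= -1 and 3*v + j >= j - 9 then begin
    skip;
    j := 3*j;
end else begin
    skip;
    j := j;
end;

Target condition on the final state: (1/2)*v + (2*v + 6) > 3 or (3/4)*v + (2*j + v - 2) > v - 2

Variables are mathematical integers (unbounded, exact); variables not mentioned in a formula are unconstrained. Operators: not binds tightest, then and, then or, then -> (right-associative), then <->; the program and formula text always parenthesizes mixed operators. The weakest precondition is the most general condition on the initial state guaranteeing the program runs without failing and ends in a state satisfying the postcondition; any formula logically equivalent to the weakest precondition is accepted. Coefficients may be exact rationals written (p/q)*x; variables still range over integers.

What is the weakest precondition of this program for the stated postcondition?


Working backward. After the program, the postcondition (1/2)*v + (2*v + 6) > 3 or (3/4)*v + (2*j + v - 2) > v - 2 must hold; in canonical form it is (5/2)*v > -3 or 2*j + (3/4)*v > 0.
Then branch requires (5/2)*v > -3 or 6*j + (3/4)*v > 0; else branch requires (5/2)*v > -3 or 2*j + (3/4)*v > 0.
Before the if: ((3*v >= -1 and 3*v >= -9) -> ((5/2)*v > -3 or 6*j + (3/4)*v > 0)) and ((not (3*v >= -1 and 3*v >= -9)) -> ((5/2)*v > -3 or 2*j + (3/4)*v > 0))
Before j := 3*j + 3*j: ((3*v >= -1 and 3*v >= -9) -> ((5/2)*v > -3 or 36*j + (3/4)*v > 0)) and ((not (3*v >= -1 and 3*v >= -9)) -> ((5/2)*v > -3 or 12*j + (3/4)*v > 0))
Answer: WP = ((3*v >= -1 and 3*v >= -9) -> ((5/2)*v > -3 or 36*j + (3/4)*v > 0)) and ((not (3*v >= -1 and 3*v >= -9)) -> ((5/2)*v > -3 or 12*j + (3/4)*v > 0))


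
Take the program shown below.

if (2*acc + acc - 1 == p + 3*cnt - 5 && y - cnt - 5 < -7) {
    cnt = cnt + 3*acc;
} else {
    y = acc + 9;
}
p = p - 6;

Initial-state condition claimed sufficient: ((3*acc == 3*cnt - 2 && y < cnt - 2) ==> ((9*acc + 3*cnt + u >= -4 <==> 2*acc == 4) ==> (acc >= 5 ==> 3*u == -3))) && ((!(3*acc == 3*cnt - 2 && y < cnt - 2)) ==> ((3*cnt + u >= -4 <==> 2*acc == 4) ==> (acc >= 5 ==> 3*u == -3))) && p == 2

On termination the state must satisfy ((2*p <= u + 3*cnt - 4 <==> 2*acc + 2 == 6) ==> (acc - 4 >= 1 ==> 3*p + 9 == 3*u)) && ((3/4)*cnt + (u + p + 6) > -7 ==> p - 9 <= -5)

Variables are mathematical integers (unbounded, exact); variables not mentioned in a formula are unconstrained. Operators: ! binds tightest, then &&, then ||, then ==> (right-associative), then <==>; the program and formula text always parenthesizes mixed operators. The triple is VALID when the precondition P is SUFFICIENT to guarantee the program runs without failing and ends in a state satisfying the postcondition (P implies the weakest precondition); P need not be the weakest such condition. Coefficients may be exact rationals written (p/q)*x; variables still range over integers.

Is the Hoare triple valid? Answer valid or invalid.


Working backward. After the program, the postcondition ((2*p <= u + 3*cnt - 4 <==> 2*acc + 2 == 6) ==> (acc - 4 >= 1 ==> 3*p + 9 == 3*u)) && ((3/4)*cnt + (u + p + 6) > -7 ==> p - 9 <= -5) must hold; in canonical form it is ((2*p <= 3*cnt + u - 4 <==> 2*acc == 4) ==> (acc >= 5 ==> 3*p == 3*u - 9)) && ((3/4)*cnt + p + u > -13 ==> p <= 4).
Before p := p - 6: ((2*p <= 3*cnt + u + 8 <==> 2*acc == 4) ==> (acc >= 5 ==> 3*p == 3*u + 9)) && ((3/4)*cnt + p + u > -7 ==> p <= 10)
Then branch requires ((2*p <= 9*acc + 3*cnt + u + 8 <==> 2*acc == 4) ==> (acc >= 5 ==> 3*p == 3*u + 9)) && ((9/4)*acc + (3/4)*cnt + p + u > -7 ==> p <= 10); else branch requires ((2*p <= 3*cnt + u + 8 <==> 2*acc == 4) ==> (acc >= 5 ==> 3*p == 3*u + 9)) && ((3/4)*cnt + p + u > -7 ==> p <= 10).
Before the if: ((3*acc == 3*cnt + p - 4 && y < cnt - 2) ==> (((2*p <= 9*acc + 3*cnt + u + 8 <==> 2*acc == 4) ==> (acc >= 5 ==> 3*p == 3*u + 9)) && ((9/4)*acc + (3/4)*cnt + p + u > -7 ==> p <= 10))) && ((!(3*acc == 3*cnt + p - 4 && y < cnt - 2)) ==> (((2*p <= 3*cnt + u + 8 <==> 2*acc == 4) ==> (acc >= 5 ==> 3*p == 3*u + 9)) && ((3/4)*cnt + p + u > -7 ==> p <= 10)))
The weakest precondition is ((3*acc == 3*cnt + p - 4 && y < cnt - 2) ==> (((2*p <= 9*acc + 3*cnt + u + 8 <==> 2*acc == 4) ==> (acc >= 5 ==> 3*p == 3*u + 9)) && ((9/4)*acc + (3/4)*cnt + p + u > -7 ==> p <= 10))) && ((!(3*acc == 3*cnt + p - 4 && y < cnt - 2)) ==> (((2*p <= 3*cnt + u + 8 <==> 2*acc == 4) ==> (acc >= 5 ==> 3*p == 3*u + 9)) && ((3/4)*cnt + p + u > -7 ==> p <= 10))).
Check whether ((3*acc == 3*cnt - 2 && y < cnt - 2) ==> ((9*acc + 3*cnt + u >= -4 <==> 2*acc == 4) ==> (acc >= 5 ==> 3*u == -3))) && ((!(3*acc == 3*cnt - 2 && y < cnt - 2)) ==> ((3*cnt + u >= -4 <==> 2*acc == 4) ==> (acc >= 5 ==> 3*u == -3))) && p == 2 implies it.
Every state satisfying the precondition satisfies the weakest precondition: the implication holds.
Answer: valid


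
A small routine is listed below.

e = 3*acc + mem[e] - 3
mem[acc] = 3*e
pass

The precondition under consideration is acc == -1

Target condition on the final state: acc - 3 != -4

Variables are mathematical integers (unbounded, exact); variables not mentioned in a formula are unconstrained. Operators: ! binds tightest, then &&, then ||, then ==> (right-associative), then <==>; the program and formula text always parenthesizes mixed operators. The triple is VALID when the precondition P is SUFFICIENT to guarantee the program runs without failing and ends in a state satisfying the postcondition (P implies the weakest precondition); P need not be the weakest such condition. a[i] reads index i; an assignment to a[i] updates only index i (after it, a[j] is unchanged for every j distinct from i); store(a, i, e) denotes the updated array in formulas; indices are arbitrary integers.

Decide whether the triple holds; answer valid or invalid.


Working backward. After the program, the postcondition acc - 3 != -4 must hold; in canonical form it is acc != -1.
Before skip: acc != -1
Before mem[acc] := 3*e: acc != -1
Before e := 3*acc + mem[e] - 3: acc != -1
The weakest precondition is acc != -1.
Check whether acc == -1 implies it.
Countermodel: at the initial state acc = -1, the precondition holds but the weakest precondition fails.
Answer: invalid


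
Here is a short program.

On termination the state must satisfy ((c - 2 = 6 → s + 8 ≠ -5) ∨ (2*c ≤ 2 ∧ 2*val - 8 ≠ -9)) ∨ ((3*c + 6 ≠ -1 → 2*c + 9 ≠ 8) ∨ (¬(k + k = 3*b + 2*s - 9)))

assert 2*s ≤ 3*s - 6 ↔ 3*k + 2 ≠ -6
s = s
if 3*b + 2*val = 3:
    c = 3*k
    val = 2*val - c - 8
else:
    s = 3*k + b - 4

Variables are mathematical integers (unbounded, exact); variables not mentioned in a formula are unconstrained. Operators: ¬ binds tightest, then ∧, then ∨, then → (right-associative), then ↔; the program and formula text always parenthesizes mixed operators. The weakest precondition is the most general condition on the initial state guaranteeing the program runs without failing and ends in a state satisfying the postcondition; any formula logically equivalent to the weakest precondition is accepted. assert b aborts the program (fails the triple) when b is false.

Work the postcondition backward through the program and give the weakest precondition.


Working backward. After the program, the postcondition ((c - 2 = 6 → s + 8 ≠ -5) ∨ (2*c ≤ 2 ∧ 2*val - 8 ≠ -9)) ∨ ((3*c + 6 ≠ -1 → 2*c + 9 ≠ 8) ∨ (¬(k + k = 3*b + 2*s - 9))) must hold; in canonical form it is (c = 8 → s ≠ -13) ∨ (2*c ≤ 2 ∧ 2*val ≠ -1) ∨ (3*c ≠ -7 → 2*c ≠ -1) ∨ (¬(2*k = 3*b + 2*s - 9)).
Then branch requires (3*k = 8 → s ≠ -13) ∨ (6*k ≤ 2 ∧ 4*val ≠ 6*k + 15) ∨ (9*k ≠ -7 → 6*k ≠ -1) ∨ (¬(2*k = 3*b + 2*s - 9)); else branch requires (c = 8 → b + 3*k ≠ -9) ∨ (2*c ≤ 2 ∧ 2*val ≠ -1) ∨ (3*c ≠ -7 → 2*c ≠ -1) ∨ (¬(5*b + 4*k = 17)).
Before the if: (3*b + 2*val = 3 → ((3*k = 8 → s ≠ -13) ∨ (6*k ≤ 2 ∧ 4*val ≠ 6*k + 15) ∨ (9*k ≠ -7 → 6*k ≠ -1) ∨ (¬(2*k = 3*b + 2*s - 9)))) ∧ ((¬(3*b + 2*val = 3)) → ((c = 8 → b + 3*k ≠ -9) ∨ (2*c ≤ 2 ∧ 2*val ≠ -1) ∨ (3*c ≠ -7 → 2*c ≠ -1) ∨ (¬(5*b + 4*k = 17))))
Before s := s: (3*b + 2*val = 3 → ((3*k = 8 → s ≠ -13) ∨ (6*k ≤ 2 ∧ 4*val ≠ 6*k + 15) ∨ (9*k ≠ -7 → 6*k ≠ -1) ∨ (¬(2*k = 3*b + 2*s - 9)))) ∧ ((¬(3*b + 2*val = 3)) → ((c = 8 → b + 3*k ≠ -9) ∨ (2*c ≤ 2 ∧ 2*val ≠ -1) ∨ (3*c ≠ -7 → 2*c ≠ -1) ∨ (¬(5*b + 4*k = 17))))
Before assert 2*s ≤ 3*s - 6 ↔ 3*k + 2 ≠ -6: (s ≥ 6 ↔ 3*k ≠ -8) ∧ (3*b + 2*val = 3 → ((3*k = 8 → s ≠ -13) ∨ (6*k ≤ 2 ∧ 4*val ≠ 6*k + 15) ∨ (9*k ≠ -7 → 6*k ≠ -1) ∨ (¬(2*k = 3*b + 2*s - 9)))) ∧ ((¬(3*b + 2*val = 3)) → ((c = 8 → b + 3*k ≠ -9) ∨ (2*c ≤ 2 ∧ 2*val ≠ -1) ∨ (3*c ≠ -7 → 2*c ≠ -1) ∨ (¬(5*b + 4*k = 17))))
Answer: WP = (s ≥ 6 ↔ 3*k ≠ -8) ∧ (3*b + 2*val = 3 → ((3*k = 8 → s ≠ -13) ∨ (6*k ≤ 2 ∧ 4*val ≠ 6*k + 15) ∨ (9*k ≠ -7 → 6*k ≠ -1) ∨ (¬(2*k = 3*b + 2*s - 9)))) ∧ ((¬(3*b + 2*val = 3)) → ((c = 8 → b + 3*k ≠ -9) ∨ (2*c ≤ 2 ∧ 2*val ≠ -1) ∨ (3*c ≠ -7 → 2*c ≠ -1) ∨ (¬(5*b + 4*k = 17))))


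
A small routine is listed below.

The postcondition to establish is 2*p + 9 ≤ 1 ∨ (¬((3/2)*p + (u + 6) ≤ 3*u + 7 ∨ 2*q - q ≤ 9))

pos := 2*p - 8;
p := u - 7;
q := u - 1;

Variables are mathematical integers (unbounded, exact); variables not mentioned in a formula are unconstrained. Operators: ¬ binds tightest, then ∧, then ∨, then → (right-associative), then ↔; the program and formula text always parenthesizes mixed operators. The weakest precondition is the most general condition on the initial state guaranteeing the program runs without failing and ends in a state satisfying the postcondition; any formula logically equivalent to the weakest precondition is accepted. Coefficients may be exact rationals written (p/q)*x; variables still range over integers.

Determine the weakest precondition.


Working backward. After the program, the postcondition 2*p + 9 ≤ 1 ∨ (¬((3/2)*p + (u + 6) ≤ 3*u + 7 ∨ 2*q - q ≤ 9)) must hold; in canonical form it is 2*p ≤ -8 ∨ (¬((3/2)*p ≤ 2*u + 1 ∨ q ≤ 9)).
Before q := u - 1: 2*p ≤ -8 ∨ (¬((3/2)*p ≤ 2*u + 1 ∨ u ≤ 10))
Before p := u - 7: 2*u ≤ 6 ∨ (¬((1/2)*u ≥ -23/2 ∨ u ≤ 10))
Before pos := 2*p - 8: 2*u ≤ 6 ∨ (¬((1/2)*u ≥ -23/2 ∨ u ≤ 10))
Answer: WP = 2*u ≤ 6 ∨ (¬((1/2)*u ≥ -23/2 ∨ u ≤ 10))


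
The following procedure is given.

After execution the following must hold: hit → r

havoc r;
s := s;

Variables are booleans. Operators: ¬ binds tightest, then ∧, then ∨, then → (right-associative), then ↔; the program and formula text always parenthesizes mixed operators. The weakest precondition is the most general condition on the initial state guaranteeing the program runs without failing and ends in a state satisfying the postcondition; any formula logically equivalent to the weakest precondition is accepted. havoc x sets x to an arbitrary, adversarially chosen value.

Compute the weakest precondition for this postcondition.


Working backward. After the program, hit → r must hold.
Before s := s: hit → r
Before havoc r: ¬hit
Answer: WP = ¬hit


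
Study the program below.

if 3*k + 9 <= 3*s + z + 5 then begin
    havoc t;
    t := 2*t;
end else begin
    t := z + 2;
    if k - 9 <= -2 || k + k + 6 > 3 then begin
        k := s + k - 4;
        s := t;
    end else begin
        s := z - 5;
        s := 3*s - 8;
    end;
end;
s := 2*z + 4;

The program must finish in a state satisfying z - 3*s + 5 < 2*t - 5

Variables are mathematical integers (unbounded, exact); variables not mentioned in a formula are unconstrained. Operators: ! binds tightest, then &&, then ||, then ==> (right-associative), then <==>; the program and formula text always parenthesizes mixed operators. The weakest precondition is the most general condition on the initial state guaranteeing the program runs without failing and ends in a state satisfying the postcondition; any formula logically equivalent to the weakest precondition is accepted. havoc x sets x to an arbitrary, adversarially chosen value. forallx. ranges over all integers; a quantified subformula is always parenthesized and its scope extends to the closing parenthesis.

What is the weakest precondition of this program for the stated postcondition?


Working backward. After the program, the postcondition z - 3*s + 5 < 2*t - 5 must hold; in canonical form it is z < 3*s + 2*t - 10.
Before s := 2*z + 4: 2*t + 5*z > -2
Then branch requires forall t_1. 4*t_1 + 5*z > -2; else branch requires ((k <= 7 || 2*k > -3) ==> 7*z > -6) && ((!(k <= 7 || 2*k > -3)) ==> 7*z > -6).
Before the if: (3*k <= 3*s + z - 4 ==> (forall t_1. 4*t_1 + 5*z > -2)) && ((!(3*k <= 3*s + z - 4)) ==> (((k <= 7 || 2*k > -3) ==> 7*z > -6) && ((!(k <= 7 || 2*k > -3)) ==> 7*z > -6)))
Answer: WP = (3*k <= 3*s + z - 4 ==> (forall t_1. 4*t_1 + 5*z > -2)) && ((!(3*k <= 3*s + z - 4)) ==> (((k <= 7 || 2*k > -3) ==> 7*z > -6) && ((!(k <= 7 || 2*k > -3)) ==> 7*z > -6)))


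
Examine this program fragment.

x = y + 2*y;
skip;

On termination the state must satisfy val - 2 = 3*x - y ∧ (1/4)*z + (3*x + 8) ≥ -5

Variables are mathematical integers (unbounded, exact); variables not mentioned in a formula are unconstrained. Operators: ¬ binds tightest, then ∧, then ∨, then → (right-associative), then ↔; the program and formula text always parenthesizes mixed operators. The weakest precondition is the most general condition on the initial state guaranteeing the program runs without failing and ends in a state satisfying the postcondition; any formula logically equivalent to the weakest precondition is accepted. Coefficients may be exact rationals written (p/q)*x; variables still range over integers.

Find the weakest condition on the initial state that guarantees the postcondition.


Working backward. After the program, the postcondition val - 2 = 3*x - y ∧ (1/4)*z + (3*x + 8) ≥ -5 must hold; in canonical form it is val + y = 3*x + 2 ∧ 3*x + (1/4)*z ≥ -13.
Before skip: val + y = 3*x + 2 ∧ 3*x + (1/4)*z ≥ -13
Before x := y + 2*y: val = 8*y + 2 ∧ 9*y + (1/4)*z ≥ -13
Answer: WP = val = 8*y + 2 ∧ 9*y + (1/4)*z ≥ -13


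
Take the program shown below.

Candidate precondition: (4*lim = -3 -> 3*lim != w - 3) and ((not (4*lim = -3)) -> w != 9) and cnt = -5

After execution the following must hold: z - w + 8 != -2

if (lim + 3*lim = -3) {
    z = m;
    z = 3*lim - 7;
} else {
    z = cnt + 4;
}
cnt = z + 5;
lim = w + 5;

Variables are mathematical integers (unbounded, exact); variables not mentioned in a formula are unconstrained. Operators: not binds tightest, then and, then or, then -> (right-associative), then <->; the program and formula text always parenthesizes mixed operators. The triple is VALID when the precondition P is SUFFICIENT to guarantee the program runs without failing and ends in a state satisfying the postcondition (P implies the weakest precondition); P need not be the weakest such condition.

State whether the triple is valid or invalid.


Working backward. After the program, the postcondition z - w + 8 != -2 must hold; in canonical form it is z != w - 10.
Before lim := w + 5: z != w - 10
Before cnt := z + 5: z != w - 10
Then branch requires 3*lim != w - 3; else branch requires cnt != w - 14.
Before the if: (4*lim = -3 -> 3*lim != w - 3) and ((not (4*lim = -3)) -> cnt != w - 14)
The weakest precondition is (4*lim = -3 -> 3*lim != w - 3) and ((not (4*lim = -3)) -> cnt != w - 14).
Check whether (4*lim = -3 -> 3*lim != w - 3) and ((not (4*lim = -3)) -> w != 9) and cnt = -5 implies it.
Every state satisfying the precondition satisfies the weakest precondition: the implication holds.
Answer: valid


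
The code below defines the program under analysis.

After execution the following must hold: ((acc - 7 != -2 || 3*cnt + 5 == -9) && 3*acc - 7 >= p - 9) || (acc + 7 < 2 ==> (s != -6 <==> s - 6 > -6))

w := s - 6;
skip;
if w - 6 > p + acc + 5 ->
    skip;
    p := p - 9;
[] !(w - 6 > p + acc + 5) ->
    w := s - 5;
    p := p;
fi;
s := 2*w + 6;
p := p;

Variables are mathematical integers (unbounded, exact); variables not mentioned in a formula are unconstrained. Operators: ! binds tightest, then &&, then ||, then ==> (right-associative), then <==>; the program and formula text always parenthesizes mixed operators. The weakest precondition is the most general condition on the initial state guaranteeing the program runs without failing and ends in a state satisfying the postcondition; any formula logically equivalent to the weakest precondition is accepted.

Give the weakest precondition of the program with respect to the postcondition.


Working backward. After the program, the postcondition ((acc - 7 != -2 || 3*cnt + 5 == -9) && 3*acc - 7 >= p - 9) || (acc + 7 < 2 ==> (s != -6 <==> s - 6 > -6)) must hold; in canonical form it is ((acc != 5 || 3*cnt == -14) && 3*acc >= p - 2) || (acc < -5 ==> (s != -6 <==> s > 0)).
Before p := p: ((acc != 5 || 3*cnt == -14) && 3*acc >= p - 2) || (acc < -5 ==> (s != -6 <==> s > 0))
Before s := 2*w + 6: ((acc != 5 || 3*cnt == -14) && 3*acc >= p - 2) || (acc < -5 ==> (2*w != -12 <==> 2*w > -6))
Then branch requires ((acc != 5 || 3*cnt == -14) && 3*acc >= p - 11) || (acc < -5 ==> (2*w != -12 <==> 2*w > -6)); else branch requires ((acc != 5 || 3*cnt == -14) && 3*acc >= p - 2) || (acc < -5 ==> (2*s != -2 <==> 2*s > 4)).
Before the if: (w > acc + p + 11 ==> (((acc != 5 || 3*cnt == -14) && 3*acc >= p - 11) || (acc < -5 ==> (2*w != -12 <==> 2*w > -6)))) && ((!(w > acc + p + 11)) ==> (((acc != 5 || 3*cnt == -14) && 3*acc >= p - 2) || (acc < -5 ==> (2*s != -2 <==> 2*s > 4))))
Before skip: (w > acc + p + 11 ==> (((acc != 5 || 3*cnt == -14) && 3*acc >= p - 11) || (acc < -5 ==> (2*w != -12 <==> 2*w > -6)))) && ((!(w > acc + p + 11)) ==> (((acc != 5 || 3*cnt == -14) && 3*acc >= p - 2) || (acc < -5 ==> (2*s != -2 <==> 2*s > 4))))
Before w := s - 6: (s > acc + p + 17 ==> (((acc != 5 || 3*cnt == -14) && 3*acc >= p - 11) || (acc < -5 ==> (2*s != 0 <==> 2*s > 6)))) && ((!(s > acc + p + 17)) ==> (((acc != 5 || 3*cnt == -14) && 3*acc >= p - 2) || (acc < -5 ==> (2*s != -2 <==> 2*s > 4))))
Answer: WP = (s > acc + p + 17 ==> (((acc != 5 || 3*cnt == -14) && 3*acc >= p - 11) || (acc < -5 ==> (2*s != 0 <==> 2*s > 6)))) && ((!(s > acc + p + 17)) ==> (((acc != 5 || 3*cnt == -14) && 3*acc >= p - 2) || (acc < -5 ==> (2*s != -2 <==> 2*s > 4))))


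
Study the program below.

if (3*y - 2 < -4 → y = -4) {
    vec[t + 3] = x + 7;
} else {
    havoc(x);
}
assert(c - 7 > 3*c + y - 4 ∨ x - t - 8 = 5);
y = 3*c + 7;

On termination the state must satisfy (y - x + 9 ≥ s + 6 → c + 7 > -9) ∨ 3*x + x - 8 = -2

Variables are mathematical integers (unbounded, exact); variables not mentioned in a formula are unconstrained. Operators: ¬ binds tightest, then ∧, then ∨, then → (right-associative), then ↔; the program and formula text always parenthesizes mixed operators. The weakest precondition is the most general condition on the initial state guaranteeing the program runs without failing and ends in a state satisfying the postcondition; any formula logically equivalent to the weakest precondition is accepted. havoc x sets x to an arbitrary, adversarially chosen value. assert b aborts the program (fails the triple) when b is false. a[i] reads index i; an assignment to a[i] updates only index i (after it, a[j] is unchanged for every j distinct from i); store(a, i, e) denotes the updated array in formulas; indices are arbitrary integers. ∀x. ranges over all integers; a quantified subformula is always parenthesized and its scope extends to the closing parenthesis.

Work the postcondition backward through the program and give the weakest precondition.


Working backward. After the program, the postcondition (y - x + 9 ≥ s + 6 → c + 7 > -9) ∨ 3*x + x - 8 = -2 must hold; in canonical form it is (y ≥ s + x - 3 → c > -16) ∨ 4*x = 6.
Before y := 3*c + 7: (3*c ≥ s + x - 10 → c > -16) ∨ 4*x = 6
Before assert c - 7 > 3*c + y - 4 ∨ x - t - 8 = 5: (2*c + y < -3 ∨ x = t + 13) ∧ ((3*c ≥ s + x - 10 → c > -16) ∨ 4*x = 6)
Then branch requires (2*c + y < -3 ∨ x = t + 13) ∧ ((3*c ≥ s + x - 10 → c > -16) ∨ 4*x = 6); else branch requires ∀x_1. ((2*c + y < -3 ∨ x_1 = t + 13) ∧ ((3*c ≥ s + x_1 - 10 → c > -16) ∨ 4*x_1 = 6)).
Before the if: ((3*y < -2 → y = -4) → ((2*c + y < -3 ∨ x = t + 13) ∧ ((3*c ≥ s + x - 10 → c > -16) ∨ 4*x = 6))) ∧ ((¬(3*y < -2 → y = -4)) → (∀x_1. ((2*c + y < -3 ∨ x_1 = t + 13) ∧ ((3*c ≥ s + x_1 - 10 → c > -16) ∨ 4*x_1 = 6))))
Answer: WP = ((3*y < -2 → y = -4) → ((2*c + y < -3 ∨ x = t + 13) ∧ ((3*c ≥ s + x - 10 → c > -16) ∨ 4*x = 6))) ∧ ((¬(3*y < -2 → y = -4)) → (∀x_1. ((2*c + y < -3 ∨ x_1 = t + 13) ∧ ((3*c ≥ s + x_1 - 10 → c > -16) ∨ 4*x_1 = 6))))


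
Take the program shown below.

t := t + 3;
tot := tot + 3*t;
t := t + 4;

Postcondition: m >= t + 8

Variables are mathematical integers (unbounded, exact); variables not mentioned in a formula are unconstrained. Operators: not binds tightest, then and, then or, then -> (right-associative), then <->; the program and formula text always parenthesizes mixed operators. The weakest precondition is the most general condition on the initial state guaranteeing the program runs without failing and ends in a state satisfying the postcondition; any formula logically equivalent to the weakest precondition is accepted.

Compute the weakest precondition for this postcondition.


Working backward. After the program, m >= t + 8 must hold.
Before t := t + 4: m >= t + 12
Before tot := tot + 3*t: m >= t + 12
Before t := t + 3: m >= t + 15
Answer: WP = m >= t + 15


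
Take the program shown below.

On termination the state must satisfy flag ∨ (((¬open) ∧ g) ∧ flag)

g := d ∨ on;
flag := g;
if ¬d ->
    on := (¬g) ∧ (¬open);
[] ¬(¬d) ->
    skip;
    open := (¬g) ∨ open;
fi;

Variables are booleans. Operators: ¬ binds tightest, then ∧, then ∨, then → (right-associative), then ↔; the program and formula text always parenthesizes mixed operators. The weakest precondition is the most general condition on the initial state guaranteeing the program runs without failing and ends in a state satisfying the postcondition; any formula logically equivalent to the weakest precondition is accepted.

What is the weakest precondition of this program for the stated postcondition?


Working backward. After the program, the postcondition flag ∨ (((¬open) ∧ g) ∧ flag) must hold; in canonical form it is flag ∨ ((¬open) ∧ g ∧ flag).
Then branch requires flag ∨ ((¬open) ∧ g ∧ flag); else branch requires flag ∨ ((¬((¬g) ∨ open)) ∧ g ∧ flag).
Before the if: ((¬d) → (flag ∨ ((¬open) ∧ g ∧ flag))) ∧ (d → (flag ∨ ((¬((¬g) ∨ open)) ∧ g ∧ flag)))
Before flag := g: ((¬d) → (g ∨ ((¬open) ∧ g))) ∧ (d → (g ∨ ((¬((¬g) ∨ open)) ∧ g)))
Before g := d ∨ on: ((¬d) → (d ∨ on ∨ ((¬open) ∧ (d ∨ on)))) ∧ (d → (d ∨ on ∨ ((¬((¬(d ∨ on)) ∨ open)) ∧ (d ∨ on))))
Answer: WP = ((¬d) → (d ∨ on ∨ ((¬open) ∧ (d ∨ on)))) ∧ (d → (d ∨ on ∨ ((¬((¬(d ∨ on)) ∨ open)) ∧ (d ∨ on))))


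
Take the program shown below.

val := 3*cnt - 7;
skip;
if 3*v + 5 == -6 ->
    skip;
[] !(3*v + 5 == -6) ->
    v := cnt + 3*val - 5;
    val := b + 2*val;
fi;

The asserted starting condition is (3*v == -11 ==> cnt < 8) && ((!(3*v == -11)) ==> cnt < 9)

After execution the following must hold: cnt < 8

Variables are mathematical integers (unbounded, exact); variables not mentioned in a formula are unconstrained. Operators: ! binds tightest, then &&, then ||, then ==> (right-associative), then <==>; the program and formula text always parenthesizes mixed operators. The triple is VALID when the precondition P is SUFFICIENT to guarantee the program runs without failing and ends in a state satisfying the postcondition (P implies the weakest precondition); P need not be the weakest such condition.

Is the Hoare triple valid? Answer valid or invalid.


Working backward. After the program, cnt < 8 must hold.
Then branch requires cnt < 8; else branch requires cnt < 8.
Before the if: (3*v == -11 ==> cnt < 8) && ((!(3*v == -11)) ==> cnt < 8)
Before skip: (3*v == -11 ==> cnt < 8) && ((!(3*v == -11)) ==> cnt < 8)
Before val := 3*cnt - 7: (3*v == -11 ==> cnt < 8) && ((!(3*v == -11)) ==> cnt < 8)
The weakest precondition is (3*v == -11 ==> cnt < 8) && ((!(3*v == -11)) ==> cnt < 8).
Check whether (3*v == -11 ==> cnt < 8) && ((!(3*v == -11)) ==> cnt < 9) implies it.
Countermodel: at the initial state cnt = 8, v = 0, the precondition holds but the weakest precondition fails.
Answer: invalid


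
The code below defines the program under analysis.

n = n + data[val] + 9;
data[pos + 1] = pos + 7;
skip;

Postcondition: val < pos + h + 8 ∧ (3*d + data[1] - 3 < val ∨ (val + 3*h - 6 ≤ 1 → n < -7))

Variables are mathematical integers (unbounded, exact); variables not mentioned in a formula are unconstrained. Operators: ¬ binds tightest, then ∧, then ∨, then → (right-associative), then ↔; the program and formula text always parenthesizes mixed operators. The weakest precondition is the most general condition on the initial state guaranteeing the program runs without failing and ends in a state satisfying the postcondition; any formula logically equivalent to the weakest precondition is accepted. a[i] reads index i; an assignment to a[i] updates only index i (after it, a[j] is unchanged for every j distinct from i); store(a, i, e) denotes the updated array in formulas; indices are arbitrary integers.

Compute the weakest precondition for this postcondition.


Working backward. After the program, the postcondition val < pos + h + 8 ∧ (3*d + data[1] - 3 < val ∨ (val + 3*h - 6 ≤ 1 → n < -7)) must hold; in canonical form it is val < h + pos + 8 ∧ (data[1] + 3*d < val + 3 ∨ (3*h + val ≤ 7 → n < -7)).
Before skip: val < h + pos + 8 ∧ (data[1] + 3*d < val + 3 ∨ (3*h + val ≤ 7 → n < -7))
Before data[pos + 1] := pos + 7: val < h + pos + 8 ∧ (store(data, pos + 1, pos + 7)[1] + 3*d < val + 3 ∨ (3*h + val ≤ 7 → n < -7))
Before n := n + data[val] + 9: val < h + pos + 8 ∧ (store(data, pos + 1, pos + 7)[1] + 3*d < val + 3 ∨ (3*h + val ≤ 7 → data[val] + n < -16))
Answer: WP = val < h + pos + 8 ∧ (store(data, pos + 1, pos + 7)[1] + 3*d < val + 3 ∨ (3*h + val ≤ 7 → data[val] + n < -16))


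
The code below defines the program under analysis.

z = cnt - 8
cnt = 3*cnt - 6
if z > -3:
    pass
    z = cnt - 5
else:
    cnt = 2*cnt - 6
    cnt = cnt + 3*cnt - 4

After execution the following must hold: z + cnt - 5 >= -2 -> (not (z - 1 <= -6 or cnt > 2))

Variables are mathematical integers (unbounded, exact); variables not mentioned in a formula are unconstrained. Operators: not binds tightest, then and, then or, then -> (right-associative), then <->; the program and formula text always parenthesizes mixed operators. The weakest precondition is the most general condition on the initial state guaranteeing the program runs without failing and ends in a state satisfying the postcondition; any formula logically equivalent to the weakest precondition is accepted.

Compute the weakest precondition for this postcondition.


Working backward. After the program, the postcondition z + cnt - 5 >= -2 -> (not (z - 1 <= -6 or cnt > 2)) must hold; in canonical form it is cnt + z >= 3 -> (not (z <= -5 or cnt > 2)).
Then branch requires 2*cnt >= 8 -> (not (cnt <= 0 or cnt > 2)); else branch requires 8*cnt + z >= 31 -> (not (z <= -5 or 8*cnt > 30)).
Before the if: (z > -3 -> (2*cnt >= 8 -> (not (cnt <= 0 or cnt > 2)))) and ((not (z > -3)) -> (8*cnt + z >= 31 -> (not (z <= -5 or 8*cnt > 30))))
Before cnt := 3*cnt - 6: (z > -3 -> (6*cnt >= 20 -> (not (3*cnt <= 6 or 3*cnt > 8)))) and ((not (z > -3)) -> (24*cnt + z >= 79 -> (not (z <= -5 or 24*cnt > 78))))
Before z := cnt - 8: (cnt > 5 -> (6*cnt >= 20 -> (not (3*cnt <= 6 or 3*cnt > 8)))) and ((not (cnt > 5)) -> (25*cnt >= 87 -> (not (cnt <= 3 or 24*cnt > 78))))
Answer: WP = (cnt > 5 -> (6*cnt >= 20 -> (not (3*cnt <= 6 or 3*cnt > 8)))) and ((not (cnt > 5)) -> (25*cnt >= 87 -> (not (cnt <= 3 or 24*cnt > 78))))


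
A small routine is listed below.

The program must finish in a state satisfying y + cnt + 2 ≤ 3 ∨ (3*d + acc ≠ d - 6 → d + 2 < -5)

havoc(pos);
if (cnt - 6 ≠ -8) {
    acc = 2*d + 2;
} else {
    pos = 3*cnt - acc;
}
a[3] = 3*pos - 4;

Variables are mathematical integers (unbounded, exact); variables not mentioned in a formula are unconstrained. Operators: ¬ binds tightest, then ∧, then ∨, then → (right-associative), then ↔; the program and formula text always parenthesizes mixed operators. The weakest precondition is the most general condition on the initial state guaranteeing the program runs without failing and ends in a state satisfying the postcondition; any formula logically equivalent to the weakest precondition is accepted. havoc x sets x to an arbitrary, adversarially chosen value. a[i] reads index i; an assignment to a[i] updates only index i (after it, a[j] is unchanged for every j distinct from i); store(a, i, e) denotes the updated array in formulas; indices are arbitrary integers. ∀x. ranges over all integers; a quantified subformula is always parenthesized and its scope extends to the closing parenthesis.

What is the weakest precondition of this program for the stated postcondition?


Working backward. After the program, the postcondition y + cnt + 2 ≤ 3 ∨ (3*d + acc ≠ d - 6 → d + 2 < -5) must hold; in canonical form it is cnt + y ≤ 1 ∨ (acc + 2*d ≠ -6 → d < -7).
Before a[3] := 3*pos - 4: cnt + y ≤ 1 ∨ (acc + 2*d ≠ -6 → d < -7)
Then branch requires cnt + y ≤ 1 ∨ (4*d ≠ -8 → d < -7); else branch requires cnt + y ≤ 1 ∨ (acc + 2*d ≠ -6 → d < -7).
Before the if: (cnt ≠ -2 → (cnt + y ≤ 1 ∨ (4*d ≠ -8 → d < -7))) ∧ ((¬(cnt ≠ -2)) → (cnt + y ≤ 1 ∨ (acc + 2*d ≠ -6 → d < -7)))
Before havoc pos: (cnt ≠ -2 → (cnt + y ≤ 1 ∨ (4*d ≠ -8 → d < -7))) ∧ ((¬(cnt ≠ -2)) → (cnt + y ≤ 1 ∨ (acc + 2*d ≠ -6 → d < -7)))
Answer: WP = (cnt ≠ -2 → (cnt + y ≤ 1 ∨ (4*d ≠ -8 → d < -7))) ∧ ((¬(cnt ≠ -2)) → (cnt + y ≤ 1 ∨ (acc + 2*d ≠ -6 → d < -7)))


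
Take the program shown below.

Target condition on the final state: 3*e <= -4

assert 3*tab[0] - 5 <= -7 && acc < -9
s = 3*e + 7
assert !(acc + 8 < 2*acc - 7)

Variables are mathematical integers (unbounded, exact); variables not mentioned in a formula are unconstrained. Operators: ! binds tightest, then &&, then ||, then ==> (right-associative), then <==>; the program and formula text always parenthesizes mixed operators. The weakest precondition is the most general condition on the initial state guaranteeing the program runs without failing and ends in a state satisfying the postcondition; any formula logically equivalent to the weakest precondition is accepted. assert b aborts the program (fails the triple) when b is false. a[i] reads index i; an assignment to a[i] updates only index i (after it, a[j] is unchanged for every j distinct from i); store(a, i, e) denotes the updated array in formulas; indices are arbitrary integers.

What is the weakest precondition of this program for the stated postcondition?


Working backward. After the program, 3*e <= -4 must hold.
Before assert !(acc + 8 < 2*acc - 7): (!(acc > 15)) && 3*e <= -4
Before s := 3*e + 7: (!(acc > 15)) && 3*e <= -4
Before assert 3*tab[0] - 5 <= -7 && acc < -9: 3*tab[0] <= -2 && acc < -9 && (!(acc > 15)) && 3*e <= -4
Answer: WP = 3*tab[0] <= -2 && acc < -9 && (!(acc > 15)) && 3*e <= -4


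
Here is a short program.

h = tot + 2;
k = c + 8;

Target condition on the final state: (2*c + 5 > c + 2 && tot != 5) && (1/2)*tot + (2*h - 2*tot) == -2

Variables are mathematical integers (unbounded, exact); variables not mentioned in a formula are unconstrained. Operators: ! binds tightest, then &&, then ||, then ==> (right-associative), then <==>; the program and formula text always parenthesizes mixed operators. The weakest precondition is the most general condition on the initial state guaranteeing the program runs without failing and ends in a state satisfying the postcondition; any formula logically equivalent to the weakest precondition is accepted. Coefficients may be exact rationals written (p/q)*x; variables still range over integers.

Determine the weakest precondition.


Working backward. After the program, the postcondition (2*c + 5 > c + 2 && tot != 5) && (1/2)*tot + (2*h - 2*tot) == -2 must hold; in canonical form it is c > -3 && tot != 5 && 2*h == (3/2)*tot - 2.
Before k := c + 8: c > -3 && tot != 5 && 2*h == (3/2)*tot - 2
Before h := tot + 2: c > -3 && tot != 5 && (1/2)*tot == -6
Answer: WP = c > -3 && tot != 5 && (1/2)*tot == -6


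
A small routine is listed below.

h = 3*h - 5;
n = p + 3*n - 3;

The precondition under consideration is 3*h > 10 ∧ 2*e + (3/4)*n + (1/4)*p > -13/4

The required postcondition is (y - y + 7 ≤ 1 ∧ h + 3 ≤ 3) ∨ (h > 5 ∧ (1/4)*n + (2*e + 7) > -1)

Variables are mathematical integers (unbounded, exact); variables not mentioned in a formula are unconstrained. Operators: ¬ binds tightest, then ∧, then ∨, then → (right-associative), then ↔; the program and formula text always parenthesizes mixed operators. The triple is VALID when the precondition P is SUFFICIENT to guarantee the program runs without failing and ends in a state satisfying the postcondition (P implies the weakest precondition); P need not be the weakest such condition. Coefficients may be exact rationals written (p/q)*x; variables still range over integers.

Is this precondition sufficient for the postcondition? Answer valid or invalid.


Working backward. After the program, the postcondition (y - y + 7 ≤ 1 ∧ h + 3 ≤ 3) ∨ (h > 5 ∧ (1/4)*n + (2*e + 7) > -1) must hold; in canonical form it is h > 5 ∧ 2*e + (1/4)*n > -8.
Before n := p + 3*n - 3: h > 5 ∧ 2*e + (3/4)*n + (1/4)*p > -29/4
Before h := 3*h - 5: 3*h > 10 ∧ 2*e + (3/4)*n + (1/4)*p > -29/4
The weakest precondition is 3*h > 10 ∧ 2*e + (3/4)*n + (1/4)*p > -29/4.
Check whether 3*h > 10 ∧ 2*e + (3/4)*n + (1/4)*p > -13/4 implies it.
Every state satisfying the precondition satisfies the weakest precondition: the implication holds.
Answer: valid


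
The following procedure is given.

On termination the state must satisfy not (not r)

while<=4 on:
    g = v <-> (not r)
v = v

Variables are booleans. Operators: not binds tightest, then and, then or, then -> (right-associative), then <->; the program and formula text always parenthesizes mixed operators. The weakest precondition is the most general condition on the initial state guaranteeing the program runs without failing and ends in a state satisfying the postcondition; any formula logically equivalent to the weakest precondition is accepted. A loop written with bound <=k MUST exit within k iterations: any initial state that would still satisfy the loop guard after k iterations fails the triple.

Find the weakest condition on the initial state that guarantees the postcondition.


Working backward. After the program, the postcondition not (not r) must hold; in canonical form it is r.
Before v := v: r
Before the loop (bound <=4), unroll the exhaustion recursion (WP_0 = exit-now case; WP_j = one more guarded iteration, up to j = 4):
  WP_0: (not on) and r
  WP_1: (on -> ((not on) and r)) and ((not on) -> r)
  WP_2: (on -> ((on -> ((not on) and r)) and ((not on) -> r))) and ((not on) -> r)
  WP_3: (on -> ((on -> ((on -> ((not on) and r)) and ((not on) -> r))) and ((not on) -> r))) and ((not on) -> r)
  WP_4: (on -> ((on -> ((on -> ((on -> ((not on) and r)) and ((not on) -> r))) and ((not on) -> r))) and ((not on) -> r))) and ((not on) -> r)
So before the loop: (on -> ((on -> ((on -> ((on -> ((not on) and r)) and ((not on) -> r))) and ((not on) -> r))) and ((not on) -> r))) and ((not on) -> r)
Answer: WP = (on -> ((on -> ((on -> ((on -> ((not on) and r)) and ((not on) -> r))) and ((not on) -> r))) and ((not on) -> r))) and ((not on) -> r)


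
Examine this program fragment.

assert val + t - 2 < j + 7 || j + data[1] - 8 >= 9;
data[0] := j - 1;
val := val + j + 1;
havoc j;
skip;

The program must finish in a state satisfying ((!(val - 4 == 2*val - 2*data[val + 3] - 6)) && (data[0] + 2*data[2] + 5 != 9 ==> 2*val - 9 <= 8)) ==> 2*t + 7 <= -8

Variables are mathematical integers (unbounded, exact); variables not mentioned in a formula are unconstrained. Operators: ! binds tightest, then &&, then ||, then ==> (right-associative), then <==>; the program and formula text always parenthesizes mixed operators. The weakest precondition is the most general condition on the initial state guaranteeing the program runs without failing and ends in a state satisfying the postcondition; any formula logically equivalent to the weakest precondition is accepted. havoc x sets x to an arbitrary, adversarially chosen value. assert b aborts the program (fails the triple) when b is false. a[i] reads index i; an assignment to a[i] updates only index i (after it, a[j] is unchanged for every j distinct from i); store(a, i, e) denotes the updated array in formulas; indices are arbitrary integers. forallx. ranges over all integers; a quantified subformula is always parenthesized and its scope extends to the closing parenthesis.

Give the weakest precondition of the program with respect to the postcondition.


Working backward. After the program, the postcondition ((!(val - 4 == 2*val - 2*data[val + 3] - 6)) && (data[0] + 2*data[2] + 5 != 9 ==> 2*val - 9 <= 8)) ==> 2*t + 7 <= -8 must hold; in canonical form it is ((!(2*data[val + 3] == val - 2)) && (data[0] + 2*data[2] != 4 ==> 2*val <= 17)) ==> 2*t <= -15.
Before skip: ((!(2*data[val + 3] == val - 2)) && (data[0] + 2*data[2] != 4 ==> 2*val <= 17)) ==> 2*t <= -15
Before havoc j: ((!(2*data[val + 3] == val - 2)) && (data[0] + 2*data[2] != 4 ==> 2*val <= 17)) ==> 2*t <= -15
Before val := val + j + 1: ((!(2*data[j + val + 4] == j + val - 1)) && (data[0] + 2*data[2] != 4 ==> 2*j + 2*val <= 15)) ==> 2*t <= -15
Before data[0] := j - 1: ((!(2*store(data, 0, j - 1)[j + val + 4] == j + val - 1)) && (2*data[2] + j != 5 ==> 2*j + 2*val <= 15)) ==> 2*t <= -15
Before assert val + t - 2 < j + 7 || j + data[1] - 8 >= 9: (t + val < j + 9 || data[1] + j >= 17) && (((!(2*store(data, 0, j - 1)[j + val + 4] == j + val - 1)) && (2*data[2] + j != 5 ==> 2*j + 2*val <= 15)) ==> 2*t <= -15)
Answer: WP = (t + val < j + 9 || data[1] + j >= 17) && (((!(2*store(data, 0, j - 1)[j + val + 4] == j + val - 1)) && (2*data[2] + j != 5 ==> 2*j + 2*val <= 15)) ==> 2*t <= -15)
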